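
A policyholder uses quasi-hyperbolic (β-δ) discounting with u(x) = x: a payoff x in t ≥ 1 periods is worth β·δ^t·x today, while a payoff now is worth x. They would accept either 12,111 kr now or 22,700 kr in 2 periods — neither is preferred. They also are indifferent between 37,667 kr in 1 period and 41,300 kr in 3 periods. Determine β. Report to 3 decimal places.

Both payoffs in the second observation are in the future, so β drops out: δ^1·37667 = δ^3·41300 ⇒ δ^2 = 37667/41300 = 0.91203, so δ = 0.95500.
Substituting δ into 12111 = β·δ^2·22700: β = 12111/(20703.169) ≈ 0.585.

β ≈ 0.585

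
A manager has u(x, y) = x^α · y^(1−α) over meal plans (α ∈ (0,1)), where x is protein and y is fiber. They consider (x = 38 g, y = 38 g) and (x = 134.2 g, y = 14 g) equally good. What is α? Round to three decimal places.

Indifference: 38^α · 38^(1−α) = 134.2^α · 14^(1−α).
Rearrange to (38/134.2)^α = (14/38)^(1−α) and take logs: α·-1.261745 = (1−α)·-0.998529.
With A = -1.261745 and B = -0.998529: α·A = (1−α)·B, so α = B/(A+B) = -0.998529/-2.260274 ≈ 0.442.

α ≈ 0.442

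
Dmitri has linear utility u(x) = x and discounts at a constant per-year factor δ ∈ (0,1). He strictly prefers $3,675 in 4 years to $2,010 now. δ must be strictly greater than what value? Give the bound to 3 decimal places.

δ > 0.860

The preference means 2010 < δ^4·3675.
Dividing by 3675: δ^4 > 0.54694. Both sides are positive, so the 4th root keeps the direction.
δ > (2010/3675)^(1/4) ≈ 0.860.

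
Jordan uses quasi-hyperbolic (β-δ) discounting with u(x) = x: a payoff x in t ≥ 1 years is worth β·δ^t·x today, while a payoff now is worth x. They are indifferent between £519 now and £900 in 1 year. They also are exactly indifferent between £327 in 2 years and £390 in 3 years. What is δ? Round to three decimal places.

δ ≈ 0.838

The second indifference involves only future payoffs, so β cancels: β·δ^2·327 = β·δ^3·390, giving δ = 327/390 = 0.83846.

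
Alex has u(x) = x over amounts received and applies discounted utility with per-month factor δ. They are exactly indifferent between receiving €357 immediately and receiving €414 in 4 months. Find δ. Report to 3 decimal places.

δ ≈ 0.964

The payoff in 4 months is discounted by δ^4, so u(357) = δ^4·u(414) and δ^4 = u(357)/u(414).
With u(x) = x: δ^4 = 357/414 = 0.86232.
Taking the 4th root: δ = 0.86232^(1/4) ≈ 0.964.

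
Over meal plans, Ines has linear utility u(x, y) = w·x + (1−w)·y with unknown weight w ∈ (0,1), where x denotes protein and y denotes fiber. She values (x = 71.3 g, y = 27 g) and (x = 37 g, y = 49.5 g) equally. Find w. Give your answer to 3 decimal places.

Equating utilities: w·71.3 + (1−w)·27 = w·37 + (1−w)·49.5.
Collecting terms: w·34.3 = (1−w)·22.5.
So w/(1−w) = 22.5/34.3 = 0.6560, giving w = 22.5/(34.3+22.5) = 0.396.

w = 0.396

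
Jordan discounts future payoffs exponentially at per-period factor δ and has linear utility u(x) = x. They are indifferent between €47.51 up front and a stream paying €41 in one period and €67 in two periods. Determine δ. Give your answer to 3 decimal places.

δ ≈ 0.590

Present value of the stream is 41·δ + 67·δ². Indifference gives 41δ + 67δ² = 47.51.
That is, 67δ² + 41δ − 47.51 = 0, a quadratic in δ.
δ = (−41 + √(41² + 4·67·47.51)) / (2·67) = (−41 + √14413.68) / 134 ≈ 0.590.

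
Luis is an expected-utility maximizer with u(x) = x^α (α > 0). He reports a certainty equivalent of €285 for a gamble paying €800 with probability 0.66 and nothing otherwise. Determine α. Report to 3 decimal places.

α ≈ 0.403

Since u(0) = 0, the lottery's EU is 0.66·800^α.
Indifference: 285^α = 0.66·800^α, so (285/800)^α = 0.66.
α = ln(0.66) / ln(285/800) = -0.415515/-1.032123 ≈ 0.403.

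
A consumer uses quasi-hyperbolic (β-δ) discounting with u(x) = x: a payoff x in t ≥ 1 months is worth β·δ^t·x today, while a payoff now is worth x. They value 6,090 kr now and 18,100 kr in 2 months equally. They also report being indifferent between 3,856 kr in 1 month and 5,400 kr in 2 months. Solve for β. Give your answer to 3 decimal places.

From the later pair, β·δ^1·3856 = β·δ^2·5400; dividing through, δ = 3856/5400 = 0.71407.
The first indifference: 6090 = β·δ^2·18100, so β = 6090/(δ^2·18100) = 6090/(0.50990·18100) ≈ 0.660.

β ≈ 0.660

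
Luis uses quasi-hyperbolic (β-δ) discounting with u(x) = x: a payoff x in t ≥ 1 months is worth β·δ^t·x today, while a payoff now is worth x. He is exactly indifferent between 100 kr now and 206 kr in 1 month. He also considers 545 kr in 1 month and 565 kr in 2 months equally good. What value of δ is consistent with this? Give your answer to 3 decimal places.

From the later pair, β·δ^1·545 = β·δ^2·565; dividing through, δ = 545/565 = 0.96460.

δ ≈ 0.965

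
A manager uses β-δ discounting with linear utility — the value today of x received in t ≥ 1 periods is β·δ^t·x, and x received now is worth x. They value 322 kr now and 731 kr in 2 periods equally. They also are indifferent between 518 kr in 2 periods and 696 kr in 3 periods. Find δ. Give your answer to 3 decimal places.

δ ≈ 0.744

Both payoffs in the second observation are in the future, so β drops out: δ^2·518 = δ^3·696 ⇒ δ = 518/696 = 0.74425.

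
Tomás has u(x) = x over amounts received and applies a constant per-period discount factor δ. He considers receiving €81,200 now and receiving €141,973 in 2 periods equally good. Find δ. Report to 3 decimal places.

δ ≈ 0.756

Indifference means u(81200) = δ^2 · u(141973), so δ^2 = u(81200)/u(141973).
With u(x) = x: δ^2 = 81200/141973 = 0.57194.
So δ = 0.57194^(1/2) ≈ 0.756.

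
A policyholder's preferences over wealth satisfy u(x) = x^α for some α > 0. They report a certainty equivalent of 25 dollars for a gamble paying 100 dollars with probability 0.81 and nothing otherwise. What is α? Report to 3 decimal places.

EU(lottery) = 0.81·100^α + 0.19·0 = 0.81·100^α.
Indifference: 25^α = 0.81·100^α, so (25/100)^α = 0.81.
Take logs: α = ln 0.81 / ln(25/100) ≈ 0.15200.

α ≈ 0.152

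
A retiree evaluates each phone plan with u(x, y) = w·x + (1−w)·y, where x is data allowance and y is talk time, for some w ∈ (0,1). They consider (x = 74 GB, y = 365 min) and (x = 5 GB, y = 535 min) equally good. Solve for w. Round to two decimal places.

u(74,365) = u(5,535) means w·74 + (1−w)·365 = w·5 + (1−w)·535.
Rearranging, 69·w − 170·(1−w) = 0.
The marginal rate of substitution is 170/69, so w = 170/(69+170) = 0.71.

w = 0.71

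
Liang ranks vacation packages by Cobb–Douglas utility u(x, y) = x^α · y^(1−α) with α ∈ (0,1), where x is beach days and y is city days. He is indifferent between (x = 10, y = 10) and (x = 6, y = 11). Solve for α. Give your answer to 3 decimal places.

α ≈ 0.157

The Cobb–Douglas utilities coincide, so 10^α·10^(1−α) = 6^α·11^(1−α).
(10/6)^α = (11/10)^(1−α); take logs: α·ln(10/6) = (1−α)·ln(11/10), i.e. α·0.510826 = (1−α)·0.095310.
Thus α·(0.606136) = 0.095310, so α = 0.095310/0.606136 ≈ 0.157.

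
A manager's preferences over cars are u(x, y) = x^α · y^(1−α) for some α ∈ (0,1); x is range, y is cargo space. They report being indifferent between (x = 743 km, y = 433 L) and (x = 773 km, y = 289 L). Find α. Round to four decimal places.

α ≈ 0.9108

Set the two utilities equal: 743^α·433^(1−α) = 773^α·289^(1−α).
Taking logs: α·ln 743 + (1−α)·ln 433 = α·ln 773 + (1−α)·ln 289, i.e. α·-0.0395830 = (1−α)·-0.4043110.
With A = -0.0395830 and B = -0.4043110: α·A = (1−α)·B, so α = B/(A+B) = -0.4043110/-0.4438940 ≈ 0.9108.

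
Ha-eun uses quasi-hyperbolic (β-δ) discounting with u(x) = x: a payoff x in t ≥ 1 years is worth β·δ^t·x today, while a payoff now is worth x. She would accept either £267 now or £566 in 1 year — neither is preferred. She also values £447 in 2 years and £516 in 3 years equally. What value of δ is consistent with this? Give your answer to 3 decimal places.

Both payoffs in the second observation are in the future, so β drops out: δ^2·447 = δ^3·516 ⇒ δ = 447/516 = 0.86628.

δ ≈ 0.866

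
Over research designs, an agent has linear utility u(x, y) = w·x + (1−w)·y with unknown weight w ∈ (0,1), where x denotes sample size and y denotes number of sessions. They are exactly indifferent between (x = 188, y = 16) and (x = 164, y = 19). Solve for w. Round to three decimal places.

w = 0.111

Indifference: w·188 + (1−w)·16 = w·164 + (1−w)·19.
Rearranging, 24·w − 3·(1−w) = 0.
Hence w = 3/(24+3) = 3/27 = 0.111.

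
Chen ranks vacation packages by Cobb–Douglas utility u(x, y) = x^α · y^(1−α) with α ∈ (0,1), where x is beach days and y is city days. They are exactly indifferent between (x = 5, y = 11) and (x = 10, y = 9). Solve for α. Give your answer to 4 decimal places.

Indifference: 5^α · 11^(1−α) = 10^α · 9^(1−α).
Rearrange to (5/10)^α = (9/11)^(1−α) and take logs: α·-0.6931472 = (1−α)·-0.2006707.
With A = -0.6931472 and B = -0.2006707: α·A = (1−α)·B, so α = B/(A+B) = -0.2006707/-0.8938179 ≈ 0.2245.

α ≈ 0.2245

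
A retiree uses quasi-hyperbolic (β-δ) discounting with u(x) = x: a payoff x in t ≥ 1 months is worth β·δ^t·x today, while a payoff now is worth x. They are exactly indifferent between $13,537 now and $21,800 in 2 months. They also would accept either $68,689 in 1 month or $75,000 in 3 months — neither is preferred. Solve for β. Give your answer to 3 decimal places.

From the later pair, β·δ^1·68689 = β·δ^3·75000; dividing through, δ^2 = 68689/75000 = 0.91585, so δ = 0.95700.
Now use the now-vs-future pair: 13537 = β·δ^2·21800 gives β = 13537/(0.91585·21800) ≈ 0.678.

β ≈ 0.678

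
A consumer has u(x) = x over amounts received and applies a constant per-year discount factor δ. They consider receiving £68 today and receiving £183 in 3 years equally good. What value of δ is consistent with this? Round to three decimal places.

Equating discounted utilities: u(68) = δ^3·u(183) ⇒ δ^3 = u(68)/u(183).
With u(x) = x: δ^3 = 68/183 = 0.37158.
Hence δ = (0.37158)^(1/3) = 0.71893.

δ ≈ 0.719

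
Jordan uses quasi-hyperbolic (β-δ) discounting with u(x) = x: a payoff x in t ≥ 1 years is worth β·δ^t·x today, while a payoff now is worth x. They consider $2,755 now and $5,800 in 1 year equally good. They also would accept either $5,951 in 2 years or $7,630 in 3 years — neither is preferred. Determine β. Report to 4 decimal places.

β ≈ 0.6090

From the later pair, β·δ^2·5951 = β·δ^3·7630; dividing through, δ = 5951/7630 = 0.77995.
Now use the now-vs-future pair: 2755 = β·δ·5800 gives β = 2755/(0.77995·5800) ≈ 0.6090.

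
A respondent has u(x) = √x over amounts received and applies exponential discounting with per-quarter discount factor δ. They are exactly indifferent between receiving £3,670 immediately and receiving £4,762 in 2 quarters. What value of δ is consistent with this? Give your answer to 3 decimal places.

δ ≈ 0.937

The payoff in 2 quarters is discounted by δ^2, so u(3670) = δ^2·u(4762) and δ^2 = u(3670)/u(4762).
With u(x) = √x: δ^2 = √3670/√4762 = √(3670/4762) = 0.87789.
Hence δ = (0.87789)^(1/2) = 0.93696.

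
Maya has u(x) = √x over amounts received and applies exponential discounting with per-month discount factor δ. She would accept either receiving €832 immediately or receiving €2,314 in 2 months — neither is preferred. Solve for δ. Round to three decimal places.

δ ≈ 0.774

Indifference means u(832) = δ^2 · u(2314), so δ^2 = u(832)/u(2314).
Since u(x) = √x, δ^2 = √(832/2314) = 0.59963.
Taking the square root: δ = 0.59963^(1/2) ≈ 0.774.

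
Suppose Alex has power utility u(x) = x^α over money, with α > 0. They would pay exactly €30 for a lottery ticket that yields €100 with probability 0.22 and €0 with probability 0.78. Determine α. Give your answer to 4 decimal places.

α ≈ 1.2576

EU(lottery) = 0.22·100^α + 0.78·0 = 0.22·100^α.
Setting u(30) equal to that: 30^α = 0.22·100^α ⇒ (30/100)^α = 0.22.
Take logs: α = ln 0.22 / ln(30/100) ≈ 1.257610.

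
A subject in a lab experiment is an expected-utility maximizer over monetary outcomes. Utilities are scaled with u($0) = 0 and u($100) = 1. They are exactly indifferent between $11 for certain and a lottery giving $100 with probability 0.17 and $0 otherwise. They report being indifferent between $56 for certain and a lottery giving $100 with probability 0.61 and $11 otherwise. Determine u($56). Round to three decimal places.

0.676

The first gamble pins u($11): it must equal 0.17·1 + 0.83·0 = 0.17.
The second indifference gives u($56) = 0.61·u($100) + 0.39·u($11) = 0.61·1.00 + 0.39·0.17 = 0.6763.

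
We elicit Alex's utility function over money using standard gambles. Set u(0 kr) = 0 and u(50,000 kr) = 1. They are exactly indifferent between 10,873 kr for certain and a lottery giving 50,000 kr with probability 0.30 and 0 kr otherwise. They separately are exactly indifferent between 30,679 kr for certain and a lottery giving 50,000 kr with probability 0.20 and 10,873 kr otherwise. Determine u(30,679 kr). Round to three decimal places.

From the first indifference, u(10,873 kr) = 0.30·u(50,000 kr) + 0.70·u(0 kr) = 0.30·1 + 0.70·0 = 0.30.
Chaining: u(30,679 kr) = 0.20·1.00 + 0.80·0.30 = 0.4400.

0.440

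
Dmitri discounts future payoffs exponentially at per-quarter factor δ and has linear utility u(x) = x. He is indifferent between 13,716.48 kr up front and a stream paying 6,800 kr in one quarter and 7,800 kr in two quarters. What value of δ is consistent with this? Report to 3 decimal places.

The stream is worth 6800δ + 7800δ² today, so 6800δ + 7800δ² = 13716.48.
So 7800δ² + 6800δ − 13716.48 = 0.
The positive root is δ = [−6800 + √(6800² + 4·7800·13716.48)] / (2·7800) = (−6800 + 21776.000)/15600 ≈ 0.960.

δ ≈ 0.960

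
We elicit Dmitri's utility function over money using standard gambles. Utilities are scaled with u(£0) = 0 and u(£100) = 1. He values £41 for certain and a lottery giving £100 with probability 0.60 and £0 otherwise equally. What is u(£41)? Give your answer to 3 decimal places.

By the standard-gamble method, u(£41) is just the indifference probability on the best outcome: 0.60.

0.600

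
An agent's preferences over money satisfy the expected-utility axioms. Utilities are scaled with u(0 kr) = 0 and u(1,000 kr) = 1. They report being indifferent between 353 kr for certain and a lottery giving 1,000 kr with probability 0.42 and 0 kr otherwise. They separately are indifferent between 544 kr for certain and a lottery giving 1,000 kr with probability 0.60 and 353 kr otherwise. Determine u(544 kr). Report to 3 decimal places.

0.768

First, u(353 kr) = 0.42·u(1,000 kr) + 0.58·u(0 kr) = 0.42.
The second indifference gives u(544 kr) = 0.60·u(1,000 kr) + 0.40·u(353 kr) = 0.60·1.00 + 0.40·0.42 = 0.7680.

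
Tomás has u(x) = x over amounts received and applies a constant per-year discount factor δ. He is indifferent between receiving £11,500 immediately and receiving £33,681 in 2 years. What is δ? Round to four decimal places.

δ ≈ 0.5843

Indifference means u(11500) = δ^2 · u(33681), so δ^2 = u(11500)/u(33681).
With u(x) = x: δ^2 = 11500/33681 = 0.34144.
Hence δ = (0.34144)^(1/2) = 0.584328.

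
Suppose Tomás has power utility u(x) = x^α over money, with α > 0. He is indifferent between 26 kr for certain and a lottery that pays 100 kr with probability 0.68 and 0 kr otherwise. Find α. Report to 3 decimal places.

Since u(0) = 0, the lottery's EU is 0.68·100^α.
Equating: 26^α = 0.68·100^α, i.e. 0.2600^α = 0.68.
Take logs: α = ln 0.68 / ln(26/100) ≈ 0.28630.

α ≈ 0.286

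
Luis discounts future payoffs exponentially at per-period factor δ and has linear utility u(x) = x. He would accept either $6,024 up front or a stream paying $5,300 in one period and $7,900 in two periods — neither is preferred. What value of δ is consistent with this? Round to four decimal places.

Equating present values: 6024 = 5300δ + 7900δ².
That is, 7900δ² + 5300δ − 6024 = 0, a quadratic in δ.
By the quadratic formula (taking the positive root), δ = (−5300 + √218448400.00) / 15800 ≈ 0.6000.

δ ≈ 0.6000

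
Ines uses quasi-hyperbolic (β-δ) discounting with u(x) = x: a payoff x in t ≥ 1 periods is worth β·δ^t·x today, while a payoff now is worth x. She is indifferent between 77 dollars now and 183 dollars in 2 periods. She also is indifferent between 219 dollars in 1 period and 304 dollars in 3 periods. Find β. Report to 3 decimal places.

Both payoffs in the second observation are in the future, so β drops out: δ^1·219 = δ^3·304 ⇒ δ^2 = 219/304 = 0.72039, so δ = 0.84876.
Now use the now-vs-future pair: 77 = β·δ^2·183 gives β = 77/(0.72039·183) ≈ 0.584.

β ≈ 0.584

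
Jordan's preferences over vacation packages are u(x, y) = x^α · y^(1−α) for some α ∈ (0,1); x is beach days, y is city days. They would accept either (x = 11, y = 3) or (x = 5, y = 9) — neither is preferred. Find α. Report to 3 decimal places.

α ≈ 0.582

Indifference: 11^α · 3^(1−α) = 5^α · 9^(1−α).
Rearrange to (11/5)^α = (9/3)^(1−α) and take logs: α·0.788457 = (1−α)·1.098612.
Thus α·(1.887069) = 1.098612, so α = 1.098612/1.887069 ≈ 0.582.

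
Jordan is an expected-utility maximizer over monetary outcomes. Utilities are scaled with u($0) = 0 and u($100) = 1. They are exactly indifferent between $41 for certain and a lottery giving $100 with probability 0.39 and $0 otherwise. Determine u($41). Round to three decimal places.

u($41) equals the lottery's expected utility: 0.39·1 + 0.61·0 = 0.39.

0.390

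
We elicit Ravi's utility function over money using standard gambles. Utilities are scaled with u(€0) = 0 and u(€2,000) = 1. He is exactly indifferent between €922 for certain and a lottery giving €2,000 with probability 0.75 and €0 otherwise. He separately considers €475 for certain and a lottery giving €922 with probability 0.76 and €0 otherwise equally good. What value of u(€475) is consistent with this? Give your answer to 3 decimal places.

First, u(€922) = 0.75·u(€2,000) + 0.25·u(€0) = 0.75.
Chaining: u(€475) = 0.76·0.75 + 0.24·0.00 = 0.5700.

0.570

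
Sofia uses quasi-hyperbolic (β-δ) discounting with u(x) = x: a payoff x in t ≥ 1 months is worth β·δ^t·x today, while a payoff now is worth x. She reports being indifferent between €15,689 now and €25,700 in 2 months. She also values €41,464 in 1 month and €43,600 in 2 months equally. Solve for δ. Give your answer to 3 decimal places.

Both payoffs in the second observation are in the future, so β drops out: δ^1·41464 = δ^2·43600 ⇒ δ = 41464/43600 = 0.95101.

δ ≈ 0.951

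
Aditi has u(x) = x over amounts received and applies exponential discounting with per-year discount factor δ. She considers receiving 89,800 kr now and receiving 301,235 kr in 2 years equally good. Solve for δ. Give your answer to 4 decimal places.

δ ≈ 0.5460

Indifference means u(89800) = δ^2 · u(301235), so δ^2 = u(89800)/u(301235).
With u(x) = x: δ^2 = 89800/301235 = 0.29811.
Taking the square root: δ = 0.29811^(1/2) ≈ 0.5460.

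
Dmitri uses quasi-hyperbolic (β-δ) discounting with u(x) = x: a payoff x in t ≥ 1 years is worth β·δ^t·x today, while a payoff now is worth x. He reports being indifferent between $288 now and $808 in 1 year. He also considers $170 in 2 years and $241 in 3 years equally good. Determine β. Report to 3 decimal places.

β ≈ 0.505

Both payoffs in the second observation are in the future, so β drops out: δ^2·170 = δ^3·241 ⇒ δ = 170/241 = 0.70539.
The first indifference: 288 = β·δ·808, so β = 288/(δ·808) = 288/(0.70539·808) ≈ 0.505.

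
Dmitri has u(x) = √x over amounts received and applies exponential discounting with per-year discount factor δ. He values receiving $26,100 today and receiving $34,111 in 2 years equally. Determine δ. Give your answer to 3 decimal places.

δ ≈ 0.935

Equating discounted utilities: u(26100) = δ^2·u(34111) ⇒ δ^2 = u(26100)/u(34111).
With u(x) = √x: δ^2 = √26100/√34111 = √(26100/34111) = 0.87473.
Taking the square root: δ = 0.87473^(1/2) ≈ 0.935.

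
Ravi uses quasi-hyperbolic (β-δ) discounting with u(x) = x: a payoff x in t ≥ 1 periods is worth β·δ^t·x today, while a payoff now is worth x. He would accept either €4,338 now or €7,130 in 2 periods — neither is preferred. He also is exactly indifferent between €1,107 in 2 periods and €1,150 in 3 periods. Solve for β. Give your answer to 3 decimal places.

From the later pair, β·δ^2·1107 = β·δ^3·1150; dividing through, δ = 1107/1150 = 0.96261.
Now use the now-vs-future pair: 4338 = β·δ^2·7130 gives β = 4338/(0.92662·7130) ≈ 0.657.

β ≈ 0.657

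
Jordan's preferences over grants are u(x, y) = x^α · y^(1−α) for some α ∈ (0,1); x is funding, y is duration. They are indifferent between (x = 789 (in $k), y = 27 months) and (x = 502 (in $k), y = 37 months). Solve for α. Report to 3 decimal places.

α ≈ 0.411

Set the two utilities equal: 789^α·27^(1−α) = 502^α·37^(1−α).
(789/502)^α = (37/27)^(1−α); take logs: α·ln(789/502) = (1−α)·ln(37/27), i.e. α·0.452166 = (1−α)·0.315081.
Thus α·(0.767247) = 0.315081, so α = 0.315081/0.767247 ≈ 0.411.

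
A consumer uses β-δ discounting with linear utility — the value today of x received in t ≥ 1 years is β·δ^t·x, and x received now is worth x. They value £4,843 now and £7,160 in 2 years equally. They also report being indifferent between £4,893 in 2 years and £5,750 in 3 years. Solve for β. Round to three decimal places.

The second indifference involves only future payoffs, so β cancels: β·δ^2·4893 = β·δ^3·5750, giving δ = 4893/5750 = 0.85096.
The first indifference: 4843 = β·δ^2·7160, so β = 4843/(δ^2·7160) = 4843/(0.72413·7160) ≈ 0.934.

β ≈ 0.934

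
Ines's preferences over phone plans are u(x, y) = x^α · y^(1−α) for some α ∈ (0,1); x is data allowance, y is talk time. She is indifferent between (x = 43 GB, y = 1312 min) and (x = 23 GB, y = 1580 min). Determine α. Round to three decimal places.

Set the two utilities equal: 43^α·1312^(1−α) = 23^α·1580^(1−α).
Rearrange to (43/23)^α = (1580/1312)^(1−α) and take logs: α·0.625706 = (1−α)·0.185872.
So α/(1−α) = (0.185872)/(0.625706) = 0.297060, and α = 0.297060/1.297060 ≈ 0.229.

α ≈ 0.229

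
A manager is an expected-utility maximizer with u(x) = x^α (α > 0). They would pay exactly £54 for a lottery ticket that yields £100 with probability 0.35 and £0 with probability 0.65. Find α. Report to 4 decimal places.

α ≈ 1.7037

EU(lottery) = 0.35·100^α + 0.65·0 = 0.35·100^α.
Equating: 54^α = 0.35·100^α, i.e. 0.5400^α = 0.35.
Take logs: α = ln 0.35 / ln(54/100) ≈ 1.703742.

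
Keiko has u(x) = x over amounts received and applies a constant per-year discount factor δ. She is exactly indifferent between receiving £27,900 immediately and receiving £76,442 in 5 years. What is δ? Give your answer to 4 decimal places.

δ ≈ 0.8174

Equating discounted utilities: u(27900) = δ^5·u(76442) ⇒ δ^5 = u(27900)/u(76442).
With u(x) = x: δ^5 = 27900/76442 = 0.36498.
Taking the 5th root: δ = 0.36498^(1/5) ≈ 0.8174.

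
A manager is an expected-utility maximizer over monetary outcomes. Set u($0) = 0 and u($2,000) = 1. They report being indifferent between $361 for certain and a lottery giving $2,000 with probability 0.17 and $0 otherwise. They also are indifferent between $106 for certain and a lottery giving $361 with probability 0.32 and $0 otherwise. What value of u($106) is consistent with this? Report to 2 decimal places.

0.05

From the first indifference, u($361) = 0.17·u($2,000) + 0.83·u($0) = 0.17·1 + 0.83·0 = 0.17.
The second indifference gives u($106) = 0.32·u($361) + 0.68·u($0) = 0.32·0.17 + 0.68·0.00 = 0.0544.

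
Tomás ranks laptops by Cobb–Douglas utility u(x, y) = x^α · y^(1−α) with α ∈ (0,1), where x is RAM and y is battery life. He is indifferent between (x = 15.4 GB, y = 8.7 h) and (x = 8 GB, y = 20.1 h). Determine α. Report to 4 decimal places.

The Cobb–Douglas utilities coincide, so 15.4^α·8.7^(1−α) = 8^α·20.1^(1−α).
Taking logs: α·ln 15.4 + (1−α)·ln 8.7 = α·ln 8 + (1−α)·ln 20.1, i.e. α·0.6549260 = (1−α)·0.8373968.
With A = 0.6549260 and B = 0.8373968: α·A = (1−α)·B, so α = B/(A+B) = 0.8373968/1.4923228 ≈ 0.5611.

α ≈ 0.5611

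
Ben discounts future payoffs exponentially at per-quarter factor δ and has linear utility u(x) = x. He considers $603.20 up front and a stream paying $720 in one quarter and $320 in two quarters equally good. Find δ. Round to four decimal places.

Equating present values: 603.20 = 720δ + 320δ².
Rearranged: 320δ² + 720δ − 603.20 = 0.
The positive root is δ = [−720 + √(720² + 4·320·603.20)] / (2·320) = (−720 + 1136.000)/640 ≈ 0.6500.

δ ≈ 0.6500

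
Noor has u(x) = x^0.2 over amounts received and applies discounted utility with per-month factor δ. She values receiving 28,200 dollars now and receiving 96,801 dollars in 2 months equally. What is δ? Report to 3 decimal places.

The payoff in 2 months is discounted by δ^2, so u(28200) = δ^2·u(96801) and δ^2 = u(28200)/u(96801).
With u(x) = x^0.2: δ^2 = 28200^0.2/96801^0.2 = (28200/96801)^0.2 = 0.78140.
Hence δ = (0.78140)^(1/2) = 0.88397.

δ ≈ 0.884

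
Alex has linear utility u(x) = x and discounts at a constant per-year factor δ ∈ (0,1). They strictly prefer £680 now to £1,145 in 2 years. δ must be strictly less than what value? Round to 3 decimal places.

Comparing present values: 680 > δ^2·1145.
Hence δ^2 < 680/1145 = 0.59389, and x ↦ x^(1/2) is increasing on (0,∞).
δ < (680/1145)^(1/2) ≈ 0.771.

δ < 0.771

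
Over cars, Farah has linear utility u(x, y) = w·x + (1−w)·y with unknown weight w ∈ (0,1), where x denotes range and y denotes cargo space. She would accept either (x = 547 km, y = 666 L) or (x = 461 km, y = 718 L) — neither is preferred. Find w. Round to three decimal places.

w = 0.377

Equating utilities: w·547 + (1−w)·666 = w·461 + (1−w)·718.
w·(547−461) = (1−w)·(718−666), i.e. w·86 = (1−w)·52.
The marginal rate of substitution is 52/86, so w = 52/(86+52) = 0.377.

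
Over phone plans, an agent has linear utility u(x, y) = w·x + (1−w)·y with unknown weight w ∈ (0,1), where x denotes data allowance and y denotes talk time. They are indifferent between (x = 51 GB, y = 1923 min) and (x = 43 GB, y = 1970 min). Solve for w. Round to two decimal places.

w = 0.85

Equating utilities: w·51 + (1−w)·1923 = w·43 + (1−w)·1970.
w·(51−43) = (1−w)·(1970−1923), i.e. w·8 = (1−w)·47.
The marginal rate of substitution is 47/8, so w = 47/(8+47) = 0.85.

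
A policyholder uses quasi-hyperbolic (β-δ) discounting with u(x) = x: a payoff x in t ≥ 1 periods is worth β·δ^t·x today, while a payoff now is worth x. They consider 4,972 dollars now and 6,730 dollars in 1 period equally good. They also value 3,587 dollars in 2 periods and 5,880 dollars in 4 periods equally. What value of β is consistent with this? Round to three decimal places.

β ≈ 0.946

The second indifference involves only future payoffs, so β cancels: β·δ^2·3587 = β·δ^4·5880, giving δ^2 = 3587/5880 = 0.61003, so δ = 0.78105.
The first indifference: 4972 = β·δ·6730, so β = 4972/(δ·6730) = 4972/(0.78105·6730) ≈ 0.946.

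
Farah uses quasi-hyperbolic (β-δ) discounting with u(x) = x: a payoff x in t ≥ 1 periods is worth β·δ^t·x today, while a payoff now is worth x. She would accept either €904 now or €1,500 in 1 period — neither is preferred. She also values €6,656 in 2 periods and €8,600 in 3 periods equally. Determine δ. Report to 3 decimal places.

From the later pair, β·δ^2·6656 = β·δ^3·8600; dividing through, δ = 6656/8600 = 0.77395.

δ ≈ 0.774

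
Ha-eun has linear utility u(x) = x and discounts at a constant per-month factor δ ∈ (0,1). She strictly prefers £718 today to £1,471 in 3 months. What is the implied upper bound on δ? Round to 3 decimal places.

δ < 0.787

The preference means 718 > δ^3·1471.
Dividing by 1471: δ^3 < 0.48810. Both sides are positive, so the cube root keeps the direction.
δ < 0.48810^(1/3) = 0.787.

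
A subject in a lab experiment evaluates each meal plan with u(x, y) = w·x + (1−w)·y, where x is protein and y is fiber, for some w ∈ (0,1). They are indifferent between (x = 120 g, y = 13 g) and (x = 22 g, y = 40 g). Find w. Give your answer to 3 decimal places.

w = 0.216

Equating utilities: w·120 + (1−w)·13 = w·22 + (1−w)·40.
Collecting terms: w·98 = (1−w)·27.
The marginal rate of substitution is 27/98, so w = 27/(98+27) = 0.216.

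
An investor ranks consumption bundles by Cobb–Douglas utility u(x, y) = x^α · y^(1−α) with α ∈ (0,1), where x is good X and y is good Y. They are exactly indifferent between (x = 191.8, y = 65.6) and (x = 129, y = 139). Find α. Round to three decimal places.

α ≈ 0.654

Set the two utilities equal: 191.8^α·65.6^(1−α) = 129^α·139^(1−α).
Rearrange to (191.8/129)^α = (139/65.6)^(1−α) and take logs: α·0.396641 = (1−α)·0.750898.
So α/(1−α) = (0.750898)/(0.396641) = 1.893143, and α = 1.893143/2.893143 ≈ 0.654.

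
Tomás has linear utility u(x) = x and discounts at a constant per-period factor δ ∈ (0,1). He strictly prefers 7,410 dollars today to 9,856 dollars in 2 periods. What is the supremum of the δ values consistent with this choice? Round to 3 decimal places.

δ < 0.867

The preference means 7410 > δ^2·9856.
Hence δ^2 < 7410/9856 = 0.75183, and x ↦ x^(1/2) is increasing on (0,∞).
δ < (7410/9856)^(1/2) ≈ 0.867.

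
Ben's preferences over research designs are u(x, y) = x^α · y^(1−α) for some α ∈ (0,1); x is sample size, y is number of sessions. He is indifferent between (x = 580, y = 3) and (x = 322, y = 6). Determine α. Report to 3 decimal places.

Set the two utilities equal: 580^α·3^(1−α) = 322^α·6^(1−α).
Rearrange to (580/322)^α = (6/3)^(1−α) and take logs: α·0.588477 = (1−α)·0.693147.
So α/(1−α) = (0.693147)/(0.588477) = 1.177866, and α = 1.177866/2.177866 ≈ 0.541.

α ≈ 0.541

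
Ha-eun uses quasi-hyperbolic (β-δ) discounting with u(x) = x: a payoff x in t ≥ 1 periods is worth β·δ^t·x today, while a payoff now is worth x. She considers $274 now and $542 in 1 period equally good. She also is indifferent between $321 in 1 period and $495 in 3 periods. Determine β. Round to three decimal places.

β ≈ 0.628

Both payoffs in the second observation are in the future, so β drops out: δ^1·321 = δ^3·495 ⇒ δ^2 = 321/495 = 0.64848, so δ = 0.80529.
Substituting δ into 274 = β·δ·542: β = 274/(436.465) ≈ 0.628.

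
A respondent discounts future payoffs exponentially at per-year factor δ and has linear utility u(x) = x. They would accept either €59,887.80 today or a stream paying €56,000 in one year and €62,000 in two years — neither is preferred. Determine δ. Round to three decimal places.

δ ≈ 0.630

Present value of the stream is 56000·δ + 62000·δ². Indifference gives 56000δ + 62000δ² = 59887.80.
That is, 62000δ² + 56000δ − 59887.80 = 0, a quadratic in δ.
By the quadratic formula (taking the positive root), δ = (−56000 + √17988174400.00) / 124000 ≈ 0.630.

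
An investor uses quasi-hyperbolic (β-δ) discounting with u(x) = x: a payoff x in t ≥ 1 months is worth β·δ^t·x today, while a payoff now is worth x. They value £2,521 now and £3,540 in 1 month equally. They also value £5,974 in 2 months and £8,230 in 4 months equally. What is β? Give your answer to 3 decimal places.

The second indifference involves only future payoffs, so β cancels: β·δ^2·5974 = β·δ^4·8230, giving δ^2 = 5974/8230 = 0.72588, so δ = 0.85199.
The first indifference: 2521 = β·δ·3540, so β = 2521/(δ·3540) = 2521/(0.85199·3540) ≈ 0.836.

β ≈ 0.836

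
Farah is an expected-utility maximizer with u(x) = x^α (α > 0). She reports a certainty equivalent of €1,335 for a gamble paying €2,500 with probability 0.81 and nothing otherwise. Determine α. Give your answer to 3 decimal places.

α ≈ 0.336

The lottery's expected utility is 0.81·u(2500) + 0.19·u(0) = 0.81·2500^α (since u(0) = 0 for α > 0).
Indifference: 1335^α = 0.81·2500^α, so (1335/2500)^α = 0.81.
Taking logs: α·ln(1335/2500) = ln(0.81), so α = -0.210721 / -0.627359 ≈ 0.336.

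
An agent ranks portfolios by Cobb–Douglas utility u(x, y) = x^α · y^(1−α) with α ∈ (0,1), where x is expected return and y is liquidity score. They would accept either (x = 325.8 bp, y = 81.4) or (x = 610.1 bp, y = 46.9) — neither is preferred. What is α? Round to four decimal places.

Indifference: 325.8^α · 81.4^(1−α) = 610.1^α · 46.9^(1−α).
(325.8/610.1)^α = (46.9/81.4)^(1−α); take logs: α·ln(325.8/610.1) = (1−α)·ln(46.9/81.4), i.e. α·-0.6273392 = (1−α)·-0.5513576.
With A = -0.6273392 and B = -0.5513576: α·A = (1−α)·B, so α = B/(A+B) = -0.5513576/-1.1786968 ≈ 0.4678.

α ≈ 0.4678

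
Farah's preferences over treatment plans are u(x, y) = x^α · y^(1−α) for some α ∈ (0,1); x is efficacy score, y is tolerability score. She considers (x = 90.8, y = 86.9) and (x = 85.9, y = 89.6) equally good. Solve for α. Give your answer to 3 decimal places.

α ≈ 0.355

Set the two utilities equal: 90.8^α·86.9^(1−α) = 85.9^α·89.6^(1−α).
(90.8/85.9)^α = (89.6/86.9)^(1−α); take logs: α·ln(90.8/85.9) = (1−α)·ln(89.6/86.9), i.e. α·0.055475 = (1−α)·0.030597.
With A = 0.055475 and B = 0.030597: α·A = (1−α)·B, so α = B/(A+B) = 0.030597/0.086072 ≈ 0.355.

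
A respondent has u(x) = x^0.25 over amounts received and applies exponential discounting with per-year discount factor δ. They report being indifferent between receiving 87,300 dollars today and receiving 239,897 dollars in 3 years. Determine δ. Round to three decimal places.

Equating discounted utilities: u(87300) = δ^3·u(239897) ⇒ δ^3 = u(87300)/u(239897).
Since u(x) = x^0.25, δ^3 = (87300/239897)^0.25 = 0.36391^0.25 = 0.77669.
Taking the cube root: δ = 0.77669^(1/3) ≈ 0.919.

δ ≈ 0.919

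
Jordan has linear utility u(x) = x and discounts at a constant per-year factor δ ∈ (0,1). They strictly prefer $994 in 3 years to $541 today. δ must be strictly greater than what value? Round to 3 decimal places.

δ > 0.816

Under u(x) = x this choice says 541 < δ^3·994.
So δ^3 > 541/994 = 0.54427; taking the cube root of both positive sides preserves the inequality.
δ > (541/994)^(1/3) ≈ 0.816.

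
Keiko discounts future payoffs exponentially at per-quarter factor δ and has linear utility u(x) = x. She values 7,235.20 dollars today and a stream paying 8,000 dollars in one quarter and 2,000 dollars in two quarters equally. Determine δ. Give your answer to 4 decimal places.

The stream is worth 8000δ + 2000δ² today, so 8000δ + 2000δ² = 7235.20.
Rearranged: 2000δ² + 8000δ − 7235.20 = 0.
δ = (−8000 + √(8000² + 4·2000·7235.20)) / (2·2000) = (−8000 + √121881600.00) / 4000 ≈ 0.7600.

δ ≈ 0.7600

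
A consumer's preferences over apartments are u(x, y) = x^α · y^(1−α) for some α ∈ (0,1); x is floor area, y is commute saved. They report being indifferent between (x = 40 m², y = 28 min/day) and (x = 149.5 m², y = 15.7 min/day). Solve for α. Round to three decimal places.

α ≈ 0.305

Set the two utilities equal: 40^α·28^(1−α) = 149.5^α·15.7^(1−α).
Rearrange to (40/149.5)^α = (15.7/28)^(1−α) and take logs: α·-1.318417 = (1−α)·-0.578544.
Thus α·(-1.896961) = -0.578544, so α = -0.578544/-1.896961 ≈ 0.305.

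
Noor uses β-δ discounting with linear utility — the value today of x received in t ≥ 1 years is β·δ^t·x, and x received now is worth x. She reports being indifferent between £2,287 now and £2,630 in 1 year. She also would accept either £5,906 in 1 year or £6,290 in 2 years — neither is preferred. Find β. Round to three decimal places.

Both payoffs in the second observation are in the future, so β drops out: δ^1·5906 = δ^2·6290 ⇒ δ = 5906/6290 = 0.93895.
The first indifference: 2287 = β·δ·2630, so β = 2287/(δ·2630) = 2287/(0.93895·2630) ≈ 0.926.

β ≈ 0.926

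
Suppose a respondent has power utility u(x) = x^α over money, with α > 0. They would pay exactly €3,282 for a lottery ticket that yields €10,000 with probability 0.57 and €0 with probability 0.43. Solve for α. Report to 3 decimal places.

α ≈ 0.505

Since u(0) = 0, the lottery's EU is 0.57·10000^α.
Equating: 3282^α = 0.57·10000^α, i.e. 0.3282^α = 0.57.
α = ln(0.57) / ln(3282/10000) = -0.562119/-1.114132 ≈ 0.505.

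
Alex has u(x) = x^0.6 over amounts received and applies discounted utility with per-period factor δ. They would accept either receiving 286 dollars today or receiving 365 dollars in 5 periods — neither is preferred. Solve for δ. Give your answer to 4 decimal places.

δ ≈ 0.9712

Equating discounted utilities: u(286) = δ^5·u(365) ⇒ δ^5 = u(286)/u(365).
With u(x) = x^0.6: δ^5 = 286^0.6/365^0.6 = (286/365)^0.6 = 0.86386.
So δ = 0.86386^(1/5) ≈ 0.9712.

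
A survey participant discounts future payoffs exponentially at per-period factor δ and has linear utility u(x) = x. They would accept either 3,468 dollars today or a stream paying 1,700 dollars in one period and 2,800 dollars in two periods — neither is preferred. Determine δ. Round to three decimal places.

Present value of the stream is 1700·δ + 2800·δ². Indifference gives 1700δ + 2800δ² = 3468.
Rearranged: 2800δ² + 1700δ − 3468 = 0.
The positive root is δ = [−1700 + √(1700² + 4·2800·3468)] / (2·2800) = (−1700 + 6460.000)/5600 ≈ 0.850.

δ ≈ 0.850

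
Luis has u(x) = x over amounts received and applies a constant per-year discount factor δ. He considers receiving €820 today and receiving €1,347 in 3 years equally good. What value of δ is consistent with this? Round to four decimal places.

δ ≈ 0.8475

Indifference means u(820) = δ^3 · u(1347), so δ^3 = u(820)/u(1347).
With u(x) = x: δ^3 = 820/1347 = 0.60876.
Hence δ = (0.60876)^(1/3) = 0.847518.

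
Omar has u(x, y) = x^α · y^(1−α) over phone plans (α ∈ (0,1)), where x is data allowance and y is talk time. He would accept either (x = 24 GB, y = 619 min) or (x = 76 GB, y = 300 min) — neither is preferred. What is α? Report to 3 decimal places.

α ≈ 0.386

Set the two utilities equal: 24^α·619^(1−α) = 76^α·300^(1−α).
(24/76)^α = (300/619)^(1−α); take logs: α·ln(24/76) = (1−α)·ln(300/619), i.e. α·-1.152680 = (1−α)·-0.724323.
So α/(1−α) = (-0.724323)/(-1.152680) = 0.628382, and α = 0.628382/1.628382 ≈ 0.386.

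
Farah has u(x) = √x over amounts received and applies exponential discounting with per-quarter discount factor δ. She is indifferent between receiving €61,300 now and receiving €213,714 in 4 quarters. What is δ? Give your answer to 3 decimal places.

The payoff in 4 quarters is discounted by δ^4, so u(61300) = δ^4·u(213714) and δ^4 = u(61300)/u(213714).
Since u(x) = √x, δ^4 = √(61300/213714) = 0.53557.
So δ = 0.53557^(1/4) ≈ 0.855.

δ ≈ 0.855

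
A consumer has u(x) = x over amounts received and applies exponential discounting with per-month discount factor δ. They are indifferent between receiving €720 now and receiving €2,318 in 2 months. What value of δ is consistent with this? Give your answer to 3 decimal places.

δ ≈ 0.557

Indifference means u(720) = δ^2 · u(2318), so δ^2 = u(720)/u(2318).
With u(x) = x: δ^2 = 720/2318 = 0.31061.
So δ = 0.31061^(1/2) ≈ 0.557.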